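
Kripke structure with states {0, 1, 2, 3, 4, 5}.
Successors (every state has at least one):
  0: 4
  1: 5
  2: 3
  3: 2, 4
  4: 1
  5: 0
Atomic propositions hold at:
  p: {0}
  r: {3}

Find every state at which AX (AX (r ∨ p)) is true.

{1}

Sat(r ∨ p) = {0, 3}
Sat(AX (r ∨ p)) = {s : every successor in {0, 3}} = {2, 5}
Sat(AX (AX (r ∨ p))) = {s : every successor in {2, 5}} = {1}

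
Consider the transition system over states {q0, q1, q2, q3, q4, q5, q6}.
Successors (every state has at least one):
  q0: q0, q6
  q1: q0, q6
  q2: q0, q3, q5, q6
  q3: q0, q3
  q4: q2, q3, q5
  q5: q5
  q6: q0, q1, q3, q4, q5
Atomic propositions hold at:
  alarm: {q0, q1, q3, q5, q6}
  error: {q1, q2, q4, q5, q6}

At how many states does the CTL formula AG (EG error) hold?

1

EG error: greatest fixpoint, start Z0 = {q1, q2, q4, q5, q6}, keep only states in Sat with some successor in Z. Already a fixed point.
Sat(EG error) = {q1, q2, q4, q5, q6}
AG (EG error): greatest fixpoint, start Z0 = {q1, q2, q4, q5, q6}, keep only states in Sat with every successor in Z. Z1 = {q5}; fixed.
Sat(AG (EG error)) = {q5}
|Sat(AG (EG error))| = |{q5}| = 1.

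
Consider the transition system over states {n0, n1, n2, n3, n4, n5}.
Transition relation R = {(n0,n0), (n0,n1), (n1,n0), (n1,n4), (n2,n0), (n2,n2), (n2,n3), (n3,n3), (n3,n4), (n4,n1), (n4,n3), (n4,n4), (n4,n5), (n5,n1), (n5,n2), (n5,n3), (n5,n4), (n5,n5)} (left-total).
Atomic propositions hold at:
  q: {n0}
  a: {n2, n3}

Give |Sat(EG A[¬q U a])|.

Sat(¬q) = {n1, n2, n3, n4, n5}
A[¬q U a]: least fixpoint, start Z0 = Sat(a) = {n2, n3}, add states in Sat(¬q) with every successor in Z. Already a fixed point.
Sat(A[¬q U a]) = {n2, n3}
EG A[¬q U a]: greatest fixpoint, start Z0 = {n2, n3}, keep only states in Sat with some successor in Z. Already a fixed point.
Sat(EG A[¬q U a]) = {n2, n3}
|Sat(EG A[¬q U a])| = |{n2, n3}| = 2.

2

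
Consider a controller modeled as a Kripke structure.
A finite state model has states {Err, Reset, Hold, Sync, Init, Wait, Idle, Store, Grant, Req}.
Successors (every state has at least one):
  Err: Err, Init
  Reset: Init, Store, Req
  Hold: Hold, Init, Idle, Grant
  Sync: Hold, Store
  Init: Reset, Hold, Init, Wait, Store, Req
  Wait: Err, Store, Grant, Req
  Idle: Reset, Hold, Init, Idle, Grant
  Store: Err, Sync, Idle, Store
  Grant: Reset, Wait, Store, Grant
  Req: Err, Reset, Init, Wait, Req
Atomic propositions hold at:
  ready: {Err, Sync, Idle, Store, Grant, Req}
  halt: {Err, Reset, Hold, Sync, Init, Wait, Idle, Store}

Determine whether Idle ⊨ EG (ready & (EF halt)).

Yes

EF halt: least fixpoint, start Z0 = {Err, Reset, Hold, Sync, Init, Wait, Idle, Store}, add states with some successor in Z. Z1 = {Err, Reset, Hold, Sync, Init, Wait, Idle, Store, Grant, Req}; fixed.
Sat(EF halt) = {Err, Reset, Hold, Sync, Init, Wait, Idle, Store, Grant, Req}
Sat(ready & (EF halt)) = {Err, Sync, Idle, Store, Grant, Req}
EG (ready & (EF halt)): greatest fixpoint, start Z0 = {Err, Sync, Idle, Store, Grant, Req}, keep only states in Sat with some successor in Z. Already a fixed point.
Sat(EG (ready & (EF halt))) = {Err, Sync, Idle, Store, Grant, Req}
Idle ∈ Sat(EG (ready & (EF halt))) = {Err, Sync, Idle, Store, Grant, Req}, so the formula holds at Idle.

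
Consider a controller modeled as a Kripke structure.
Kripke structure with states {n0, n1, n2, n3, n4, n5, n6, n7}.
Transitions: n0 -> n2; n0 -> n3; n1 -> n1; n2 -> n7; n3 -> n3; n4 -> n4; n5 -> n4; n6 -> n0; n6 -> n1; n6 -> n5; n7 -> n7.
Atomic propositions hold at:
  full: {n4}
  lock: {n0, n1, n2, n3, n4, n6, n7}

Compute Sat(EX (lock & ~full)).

{n0, n1, n2, n3, n6, n7}

Sat(~full) = {n0, n1, n2, n3, n5, n6, n7}
Sat(lock & ~full) = {n0, n1, n2, n3, n6, n7}
Sat(EX (lock & ~full)) = {s : some successor in {n0, n1, n2, n3, n6, n7}} = {n0, n1, n2, n3, n6, n7}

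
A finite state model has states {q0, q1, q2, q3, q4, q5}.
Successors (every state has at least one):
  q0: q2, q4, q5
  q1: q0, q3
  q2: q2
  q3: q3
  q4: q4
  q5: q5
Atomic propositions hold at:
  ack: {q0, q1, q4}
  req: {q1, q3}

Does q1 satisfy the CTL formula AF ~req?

No

Sat(~req) = {q0, q2, q4, q5}
AF ~req: least fixpoint, start Z0 = {q0, q2, q4, q5}, add states with every successor in Z. Already a fixed point.
Sat(AF ~req) = {q0, q2, q4, q5}
q1 ∉ Sat(AF ~req) = {q0, q2, q4, q5}, so the formula does not hold at q1.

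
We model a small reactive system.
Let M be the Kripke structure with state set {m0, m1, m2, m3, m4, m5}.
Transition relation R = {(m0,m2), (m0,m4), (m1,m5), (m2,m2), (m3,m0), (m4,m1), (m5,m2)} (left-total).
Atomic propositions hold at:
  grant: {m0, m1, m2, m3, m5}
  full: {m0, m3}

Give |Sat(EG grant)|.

5

EG grant: greatest fixpoint, start Z0 = {m0, m1, m2, m3, m5}, keep only states in Sat with some successor in Z. Already a fixed point.
Sat(EG grant) = {m0, m1, m2, m3, m5}
|Sat(EG grant)| = |{m0, m1, m2, m3, m5}| = 5.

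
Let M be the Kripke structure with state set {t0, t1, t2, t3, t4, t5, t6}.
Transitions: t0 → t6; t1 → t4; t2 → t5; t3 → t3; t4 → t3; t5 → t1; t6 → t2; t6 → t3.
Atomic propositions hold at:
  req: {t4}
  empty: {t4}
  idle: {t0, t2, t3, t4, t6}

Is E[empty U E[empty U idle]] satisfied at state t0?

E[empty U idle]: least fixpoint, start Z0 = Sat(idle) = {t0, t2, t3, t4, t6}, add states in Sat(empty) with some successor in Z. Already a fixed point.
Sat(E[empty U idle]) = {t0, t2, t3, t4, t6}
E[empty U E[empty U idle]]: least fixpoint, start Z0 = Sat(E[empty U idle]) = {t0, t2, t3, t4, t6}, add states in Sat(empty) with some successor in Z. Already a fixed point.
Sat(E[empty U E[empty U idle]]) = {t0, t2, t3, t4, t6}
t0 ∈ Sat(E[empty U E[empty U idle]]) = {t0, t2, t3, t4, t6}, so the formula holds at t0.

Yes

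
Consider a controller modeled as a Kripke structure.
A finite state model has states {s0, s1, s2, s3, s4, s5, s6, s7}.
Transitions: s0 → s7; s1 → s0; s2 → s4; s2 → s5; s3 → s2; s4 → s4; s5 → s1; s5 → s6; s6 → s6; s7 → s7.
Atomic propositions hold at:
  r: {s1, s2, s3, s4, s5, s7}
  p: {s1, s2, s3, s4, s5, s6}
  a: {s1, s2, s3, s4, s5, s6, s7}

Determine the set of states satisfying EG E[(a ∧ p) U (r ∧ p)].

Sat(a ∧ p) = {s1, s2, s3, s4, s5, s6}
Sat(r ∧ p) = {s1, s2, s3, s4, s5}
E[(a ∧ p) U (r ∧ p)]: least fixpoint, start Z0 = Sat((r ∧ p)) = {s1, s2, s3, s4, s5}, add states in Sat(a ∧ p) with some successor in Z. Already a fixed point.
Sat(E[(a ∧ p) U (r ∧ p)]) = {s1, s2, s3, s4, s5}
EG E[(a ∧ p) U (r ∧ p)]: greatest fixpoint, start Z0 = {s1, s2, s3, s4, s5}, keep only states in Sat with some successor in Z. Z1 = {s2, s3, s4, s5}; Z2 = {s2, s3, s4}; fixed.
Sat(EG E[(a ∧ p) U (r ∧ p)]) = {s2, s3, s4}

{s2, s3, s4}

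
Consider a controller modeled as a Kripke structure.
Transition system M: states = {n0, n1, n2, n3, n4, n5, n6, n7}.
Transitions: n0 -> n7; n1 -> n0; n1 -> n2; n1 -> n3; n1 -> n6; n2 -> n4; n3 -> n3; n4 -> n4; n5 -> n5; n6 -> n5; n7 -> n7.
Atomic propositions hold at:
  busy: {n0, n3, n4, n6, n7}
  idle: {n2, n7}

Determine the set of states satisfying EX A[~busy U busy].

Sat(~busy) = {n1, n2, n5}
A[~busy U busy]: least fixpoint, start Z0 = Sat(busy) = {n0, n3, n4, n6, n7}, add states in Sat(~busy) with every successor in Z. Z1 = {n0, n2, n3, n4, n6, n7}; Z2 = {n0, n1, n2, n3, n4, n6, n7}; fixed.
Sat(A[~busy U busy]) = {n0, n1, n2, n3, n4, n6, n7}
Sat(EX A[~busy U busy]) = {s : some successor in {n0, n1, n2, n3, n4, n6, n7}} = {n0, n1, n2, n3, n4, n7}

{n0, n1, n2, n3, n4, n7}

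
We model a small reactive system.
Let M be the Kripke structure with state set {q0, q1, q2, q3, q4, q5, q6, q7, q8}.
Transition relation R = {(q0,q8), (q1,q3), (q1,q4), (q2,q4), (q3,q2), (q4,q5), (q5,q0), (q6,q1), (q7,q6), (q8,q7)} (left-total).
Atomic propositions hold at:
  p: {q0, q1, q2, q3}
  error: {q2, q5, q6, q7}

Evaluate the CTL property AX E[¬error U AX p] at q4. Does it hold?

Sat(¬error) = {q0, q1, q3, q4, q8}
Sat(AX p) = {s : every successor in {q0, q1, q2, q3}} = {q3, q5, q6}
E[¬error U AX p]: least fixpoint, start Z0 = Sat(AX p) = {q3, q5, q6}, add states in Sat(¬error) with some successor in Z. Z1 = {q1, q3, q4, q5, q6}; fixed.
Sat(E[¬error U AX p]) = {q1, q3, q4, q5, q6}
Sat(AX E[¬error U AX p]) = {s : every successor in {q1, q3, q4, q5, q6}} = {q1, q2, q4, q6, q7}
q4 ∈ Sat(AX E[¬error U AX p]) = {q1, q2, q4, q6, q7}, so the formula holds at q4.

Yes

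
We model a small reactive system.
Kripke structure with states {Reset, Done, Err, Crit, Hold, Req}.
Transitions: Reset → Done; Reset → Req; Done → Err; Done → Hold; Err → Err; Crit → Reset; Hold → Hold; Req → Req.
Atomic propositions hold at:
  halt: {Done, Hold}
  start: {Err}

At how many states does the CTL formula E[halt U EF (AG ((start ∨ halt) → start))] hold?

5

Sat(start ∨ halt) = {Done, Err, Hold}
Sat((start ∨ halt) → start) = {Reset, Err, Crit, Req}
AG ((start ∨ halt) → start): greatest fixpoint, start Z0 = {Reset, Err, Crit, Req}, keep only states in Sat with every successor in Z. Z1 = {Err, Crit, Req}; Z2 = {Err, Req}; fixed.
Sat(AG ((start ∨ halt) → start)) = {Err, Req}
EF (AG ((start ∨ halt) → start)): least fixpoint, start Z0 = {Err, Req}, add states with some successor in Z. Z1 = {Reset, Done, Err, Req}; Z2 = {Reset, Done, Err, Crit, Req}; fixed.
Sat(EF (AG ((start ∨ halt) → start))) = {Reset, Done, Err, Crit, Req}
E[halt U EF (AG ((start ∨ halt) → start))]: least fixpoint, start Z0 = Sat(EF (AG ((start ∨ halt) → start))) = {Reset, Done, Err, Crit, Req}, add states in Sat(halt) with some successor in Z. Already a fixed point.
Sat(E[halt U EF (AG ((start ∨ halt) → start))]) = {Reset, Done, Err, Crit, Req}
|Sat(E[halt U EF (AG ((start ∨ halt) → start))])| = |{Reset, Done, Err, Crit, Req}| = 5.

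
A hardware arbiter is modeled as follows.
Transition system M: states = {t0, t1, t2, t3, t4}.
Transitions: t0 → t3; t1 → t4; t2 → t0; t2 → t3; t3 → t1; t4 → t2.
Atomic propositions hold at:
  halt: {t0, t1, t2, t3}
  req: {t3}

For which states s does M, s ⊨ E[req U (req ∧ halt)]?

Sat(req ∧ halt) = {t3}
E[req U (req ∧ halt)]: least fixpoint, start Z0 = Sat((req ∧ halt)) = {t3}, add states in Sat(req) with some successor in Z. Already a fixed point.
Sat(E[req U (req ∧ halt)]) = {t3}

{t3}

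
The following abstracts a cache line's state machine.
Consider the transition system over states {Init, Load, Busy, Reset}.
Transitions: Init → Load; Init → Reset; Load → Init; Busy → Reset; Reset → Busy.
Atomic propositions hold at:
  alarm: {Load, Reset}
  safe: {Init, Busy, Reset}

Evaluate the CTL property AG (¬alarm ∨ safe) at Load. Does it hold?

No

Sat(¬alarm) = {Init, Busy}
Sat(¬alarm ∨ safe) = {Init, Busy, Reset}
AG (¬alarm ∨ safe): greatest fixpoint, start Z0 = {Init, Busy, Reset}, keep only states in Sat with every successor in Z. Z1 = {Busy, Reset}; fixed.
Sat(AG (¬alarm ∨ safe)) = {Busy, Reset}
Load ∉ Sat(AG (¬alarm ∨ safe)) = {Busy, Reset}, so the formula does not hold at Load.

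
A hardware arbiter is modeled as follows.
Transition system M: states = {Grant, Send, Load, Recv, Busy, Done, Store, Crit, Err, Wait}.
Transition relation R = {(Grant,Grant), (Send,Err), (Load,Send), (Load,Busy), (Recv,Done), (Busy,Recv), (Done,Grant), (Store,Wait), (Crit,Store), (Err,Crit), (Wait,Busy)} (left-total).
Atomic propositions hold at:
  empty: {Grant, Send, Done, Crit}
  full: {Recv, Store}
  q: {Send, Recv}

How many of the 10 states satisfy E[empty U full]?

E[empty U full]: least fixpoint, start Z0 = Sat(full) = {Recv, Store}, add states in Sat(empty) with some successor in Z. Z1 = {Recv, Store, Crit}; fixed.
Sat(E[empty U full]) = {Recv, Store, Crit}
|Sat(E[empty U full])| = |{Recv, Store, Crit}| = 3.

3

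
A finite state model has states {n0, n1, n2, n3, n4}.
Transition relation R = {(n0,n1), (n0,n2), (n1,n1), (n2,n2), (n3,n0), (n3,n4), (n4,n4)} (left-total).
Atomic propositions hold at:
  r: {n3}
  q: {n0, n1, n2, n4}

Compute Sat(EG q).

EG q: greatest fixpoint, start Z0 = {n0, n1, n2, n4}, keep only states in Sat with some successor in Z. Already a fixed point.
Sat(EG q) = {n0, n1, n2, n4}

{n0, n1, n2, n4}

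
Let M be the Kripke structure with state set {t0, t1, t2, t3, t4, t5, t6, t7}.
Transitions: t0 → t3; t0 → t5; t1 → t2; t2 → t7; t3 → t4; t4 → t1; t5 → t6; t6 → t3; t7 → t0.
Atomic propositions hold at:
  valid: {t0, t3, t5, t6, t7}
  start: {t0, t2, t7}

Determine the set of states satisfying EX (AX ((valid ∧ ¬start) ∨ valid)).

Sat(¬start) = {t1, t3, t4, t5, t6}
Sat(valid ∧ ¬start) = {t3, t5, t6}
Sat((valid ∧ ¬start) ∨ valid) = {t0, t3, t5, t6, t7}
Sat(AX ((valid ∧ ¬start) ∨ valid)) = {s : every successor in {t0, t3, t5, t6, t7}} = {t0, t2, t5, t6, t7}
Sat(EX (AX ((valid ∧ ¬start) ∨ valid))) = {s : some successor in {t0, t2, t5, t6, t7}} = {t0, t1, t2, t5, t7}

{t0, t1, t2, t5, t7}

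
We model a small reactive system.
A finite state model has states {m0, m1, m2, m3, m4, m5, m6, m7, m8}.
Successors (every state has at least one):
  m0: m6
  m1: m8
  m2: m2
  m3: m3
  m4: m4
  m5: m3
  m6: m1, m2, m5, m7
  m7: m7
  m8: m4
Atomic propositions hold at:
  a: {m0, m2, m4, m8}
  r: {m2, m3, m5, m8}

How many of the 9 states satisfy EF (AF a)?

AF a: least fixpoint, start Z0 = {m0, m2, m4, m8}, add states with every successor in Z. Z1 = {m0, m1, m2, m4, m8}; fixed.
Sat(AF a) = {m0, m1, m2, m4, m8}
EF (AF a): least fixpoint, start Z0 = {m0, m1, m2, m4, m8}, add states with some successor in Z. Z1 = {m0, m1, m2, m4, m6, m8}; fixed.
Sat(EF (AF a)) = {m0, m1, m2, m4, m6, m8}
|Sat(EF (AF a))| = |{m0, m1, m2, m4, m6, m8}| = 6.

6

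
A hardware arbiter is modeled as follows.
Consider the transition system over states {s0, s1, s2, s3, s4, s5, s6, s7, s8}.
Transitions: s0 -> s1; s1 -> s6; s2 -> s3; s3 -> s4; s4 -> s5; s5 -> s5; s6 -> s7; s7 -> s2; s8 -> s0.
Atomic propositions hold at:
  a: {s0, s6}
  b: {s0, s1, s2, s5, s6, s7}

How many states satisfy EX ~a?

Sat(~a) = {s1, s2, s3, s4, s5, s7, s8}
Sat(EX ~a) = {s : some successor in {s1, s2, s3, s4, s5, s7, s8}} = {s0, s2, s3, s4, s5, s6, s7}
|Sat(EX ~a)| = |{s0, s2, s3, s4, s5, s6, s7}| = 7.

7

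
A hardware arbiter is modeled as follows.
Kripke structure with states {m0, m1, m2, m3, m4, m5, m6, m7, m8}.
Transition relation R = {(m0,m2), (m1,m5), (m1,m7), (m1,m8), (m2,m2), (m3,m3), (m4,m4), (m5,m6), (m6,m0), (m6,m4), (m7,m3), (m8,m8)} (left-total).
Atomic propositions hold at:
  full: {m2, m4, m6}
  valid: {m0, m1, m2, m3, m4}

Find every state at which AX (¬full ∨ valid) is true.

Sat(¬full) = {m0, m1, m3, m5, m7, m8}
Sat(¬full ∨ valid) = {m0, m1, m2, m3, m4, m5, m7, m8}
Sat(AX (¬full ∨ valid)) = {s : every successor in {m0, m1, m2, m3, m4, m5, m7, m8}} = {m0, m1, m2, m3, m4, m6, m7, m8}

{m0, m1, m2, m3, m4, m6, m7, m8}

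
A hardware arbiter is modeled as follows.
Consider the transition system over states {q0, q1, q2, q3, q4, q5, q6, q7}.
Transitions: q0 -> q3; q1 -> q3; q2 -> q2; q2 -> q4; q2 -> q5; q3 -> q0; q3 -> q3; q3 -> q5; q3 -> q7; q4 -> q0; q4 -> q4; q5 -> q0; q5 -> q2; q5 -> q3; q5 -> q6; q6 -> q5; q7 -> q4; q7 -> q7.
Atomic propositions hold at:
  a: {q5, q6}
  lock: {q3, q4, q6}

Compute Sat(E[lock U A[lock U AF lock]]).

AF lock: least fixpoint, start Z0 = {q3, q4, q6}, add states with every successor in Z. Z1 = {q0, q1, q3, q4, q6}; fixed.
Sat(AF lock) = {q0, q1, q3, q4, q6}
A[lock U AF lock]: least fixpoint, start Z0 = Sat(AF lock) = {q0, q1, q3, q4, q6}, add states in Sat(lock) with every successor in Z. Already a fixed point.
Sat(A[lock U AF lock]) = {q0, q1, q3, q4, q6}
E[lock U A[lock U AF lock]]: least fixpoint, start Z0 = Sat(A[lock U AF lock]) = {q0, q1, q3, q4, q6}, add states in Sat(lock) with some successor in Z. Already a fixed point.
Sat(E[lock U A[lock U AF lock]]) = {q0, q1, q3, q4, q6}

{q0, q1, q3, q4, q6}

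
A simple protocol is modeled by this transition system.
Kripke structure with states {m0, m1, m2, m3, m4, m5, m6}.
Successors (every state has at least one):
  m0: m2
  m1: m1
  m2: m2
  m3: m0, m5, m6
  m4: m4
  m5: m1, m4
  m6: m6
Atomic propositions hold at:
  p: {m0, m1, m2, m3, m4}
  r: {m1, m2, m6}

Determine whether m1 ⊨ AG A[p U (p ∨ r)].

Yes

Sat(p ∨ r) = {m0, m1, m2, m3, m4, m6}
A[p U (p ∨ r)]: least fixpoint, start Z0 = Sat((p ∨ r)) = {m0, m1, m2, m3, m4, m6}, add states in Sat(p) with every successor in Z. Already a fixed point.
Sat(A[p U (p ∨ r)]) = {m0, m1, m2, m3, m4, m6}
AG A[p U (p ∨ r)]: greatest fixpoint, start Z0 = {m0, m1, m2, m3, m4, m6}, keep only states in Sat with every successor in Z. Z1 = {m0, m1, m2, m4, m6}; fixed.
Sat(AG A[p U (p ∨ r)]) = {m0, m1, m2, m4, m6}
m1 ∈ Sat(AG A[p U (p ∨ r)]) = {m0, m1, m2, m4, m6}, so the formula holds at m1.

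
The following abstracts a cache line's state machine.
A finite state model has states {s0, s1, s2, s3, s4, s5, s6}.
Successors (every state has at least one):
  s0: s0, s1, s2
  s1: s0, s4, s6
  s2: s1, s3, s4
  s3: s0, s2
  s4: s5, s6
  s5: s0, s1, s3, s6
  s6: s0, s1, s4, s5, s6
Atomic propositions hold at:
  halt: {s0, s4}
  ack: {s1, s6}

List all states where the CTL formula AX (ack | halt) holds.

Sat(ack | halt) = {s0, s1, s4, s6}
Sat(AX (ack | halt)) = {s : every successor in {s0, s1, s4, s6}} = {s1}

{s1}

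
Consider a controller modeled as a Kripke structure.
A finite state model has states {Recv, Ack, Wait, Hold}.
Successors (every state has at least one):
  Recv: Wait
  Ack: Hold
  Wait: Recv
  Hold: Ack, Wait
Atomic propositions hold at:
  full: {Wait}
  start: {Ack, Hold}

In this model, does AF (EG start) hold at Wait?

EG start: greatest fixpoint, start Z0 = {Ack, Hold}, keep only states in Sat with some successor in Z. Already a fixed point.
Sat(EG start) = {Ack, Hold}
AF (EG start): least fixpoint, start Z0 = {Ack, Hold}, add states with every successor in Z. Already a fixed point.
Sat(AF (EG start)) = {Ack, Hold}
Wait ∉ Sat(AF (EG start)) = {Ack, Hold}, so the formula does not hold at Wait.

No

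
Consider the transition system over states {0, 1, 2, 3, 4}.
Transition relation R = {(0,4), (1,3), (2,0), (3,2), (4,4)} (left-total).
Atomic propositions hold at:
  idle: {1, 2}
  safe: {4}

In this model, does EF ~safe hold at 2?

Sat(~safe) = {0, 1, 2, 3}
EF ~safe: least fixpoint, start Z0 = {0, 1, 2, 3}, add states with some successor in Z. Already a fixed point.
Sat(EF ~safe) = {0, 1, 2, 3}
2 ∈ Sat(EF ~safe) = {0, 1, 2, 3}, so the formula holds at 2.

Yes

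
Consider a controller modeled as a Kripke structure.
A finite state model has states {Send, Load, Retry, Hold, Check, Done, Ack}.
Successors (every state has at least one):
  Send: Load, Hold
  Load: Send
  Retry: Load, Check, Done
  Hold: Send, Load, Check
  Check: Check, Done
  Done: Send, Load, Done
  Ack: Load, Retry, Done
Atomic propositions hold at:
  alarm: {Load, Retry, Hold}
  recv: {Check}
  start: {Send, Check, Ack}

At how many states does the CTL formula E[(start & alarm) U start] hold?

3

Sat(start & alarm) = ∅
E[(start & alarm) U start]: least fixpoint, start Z0 = Sat(start) = {Send, Check, Ack}, add states in Sat(start & alarm) with some successor in Z. Already a fixed point.
Sat(E[(start & alarm) U start]) = {Send, Check, Ack}
|Sat(E[(start & alarm) U start])| = |{Send, Check, Ack}| = 3.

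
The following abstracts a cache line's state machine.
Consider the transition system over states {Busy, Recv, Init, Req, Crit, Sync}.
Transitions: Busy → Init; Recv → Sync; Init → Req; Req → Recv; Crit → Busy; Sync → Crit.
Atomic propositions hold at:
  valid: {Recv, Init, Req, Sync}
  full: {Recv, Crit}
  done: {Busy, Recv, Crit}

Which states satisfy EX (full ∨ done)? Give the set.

Sat(full ∨ done) = {Busy, Recv, Crit}
Sat(EX (full ∨ done)) = {s : some successor in {Busy, Recv, Crit}} = {Req, Crit, Sync}

{Req, Crit, Sync}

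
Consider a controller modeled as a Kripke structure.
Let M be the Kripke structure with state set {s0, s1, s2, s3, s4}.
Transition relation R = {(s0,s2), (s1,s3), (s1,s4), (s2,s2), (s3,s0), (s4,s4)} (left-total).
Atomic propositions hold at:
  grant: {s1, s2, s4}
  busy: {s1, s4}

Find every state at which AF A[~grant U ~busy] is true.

{s0, s2, s3}

Sat(~grant) = {s0, s3}
Sat(~busy) = {s0, s2, s3}
A[~grant U ~busy]: least fixpoint, start Z0 = Sat(~busy) = {s0, s2, s3}, add states in Sat(~grant) with every successor in Z. Already a fixed point.
Sat(A[~grant U ~busy]) = {s0, s2, s3}
AF A[~grant U ~busy]: least fixpoint, start Z0 = {s0, s2, s3}, add states with every successor in Z. Already a fixed point.
Sat(AF A[~grant U ~busy]) = {s0, s2, s3}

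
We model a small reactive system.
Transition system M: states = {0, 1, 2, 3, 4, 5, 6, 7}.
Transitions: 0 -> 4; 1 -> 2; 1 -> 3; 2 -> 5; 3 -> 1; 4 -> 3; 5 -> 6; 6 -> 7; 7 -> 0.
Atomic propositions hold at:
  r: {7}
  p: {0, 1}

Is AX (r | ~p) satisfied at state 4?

Sat(~p) = {2, 3, 4, 5, 6, 7}
Sat(r | ~p) = {2, 3, 4, 5, 6, 7}
Sat(AX (r | ~p)) = {s : every successor in {2, 3, 4, 5, 6, 7}} = {0, 1, 2, 4, 5, 6}
4 ∈ Sat(AX (r | ~p)) = {0, 1, 2, 4, 5, 6}, so the formula holds at 4.

Yes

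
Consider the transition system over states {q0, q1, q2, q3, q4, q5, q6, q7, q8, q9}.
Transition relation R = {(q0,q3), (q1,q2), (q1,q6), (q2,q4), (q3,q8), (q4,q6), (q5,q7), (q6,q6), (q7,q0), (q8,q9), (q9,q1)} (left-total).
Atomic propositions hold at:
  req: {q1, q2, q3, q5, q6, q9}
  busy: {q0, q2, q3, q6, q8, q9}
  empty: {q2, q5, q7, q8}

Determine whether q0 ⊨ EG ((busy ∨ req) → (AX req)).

Sat(busy ∨ req) = {q0, q1, q2, q3, q5, q6, q8, q9}
Sat(AX req) = {s : every successor in {q1, q2, q3, q5, q6, q9}} = {q0, q1, q4, q6, q8, q9}
Sat((busy ∨ req) → (AX req)) = {q0, q1, q4, q6, q7, q8, q9}
EG ((busy ∨ req) → (AX req)): greatest fixpoint, start Z0 = {q0, q1, q4, q6, q7, q8, q9}, keep only states in Sat with some successor in Z. Z1 = {q1, q4, q6, q7, q8, q9}; Z2 = {q1, q4, q6, q8, q9}; fixed.
Sat(EG ((busy ∨ req) → (AX req))) = {q1, q4, q6, q8, q9}
q0 ∉ Sat(EG ((busy ∨ req) → (AX req))) = {q1, q4, q6, q8, q9}, so the formula does not hold at q0.

No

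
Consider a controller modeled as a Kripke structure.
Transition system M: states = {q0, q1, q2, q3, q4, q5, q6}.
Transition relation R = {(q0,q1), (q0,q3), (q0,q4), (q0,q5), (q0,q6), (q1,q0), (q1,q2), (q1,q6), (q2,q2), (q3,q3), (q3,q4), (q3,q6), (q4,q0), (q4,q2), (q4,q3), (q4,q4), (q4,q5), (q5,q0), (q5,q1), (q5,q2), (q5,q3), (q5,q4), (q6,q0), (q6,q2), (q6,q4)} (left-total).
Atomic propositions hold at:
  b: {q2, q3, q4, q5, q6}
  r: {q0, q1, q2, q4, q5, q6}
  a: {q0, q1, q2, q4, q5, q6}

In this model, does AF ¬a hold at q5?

Sat(¬a) = {q3}
AF ¬a: least fixpoint, start Z0 = {q3}, add states with every successor in Z. Already a fixed point.
Sat(AF ¬a) = {q3}
q5 ∉ Sat(AF ¬a) = {q3}, so the formula does not hold at q5.

No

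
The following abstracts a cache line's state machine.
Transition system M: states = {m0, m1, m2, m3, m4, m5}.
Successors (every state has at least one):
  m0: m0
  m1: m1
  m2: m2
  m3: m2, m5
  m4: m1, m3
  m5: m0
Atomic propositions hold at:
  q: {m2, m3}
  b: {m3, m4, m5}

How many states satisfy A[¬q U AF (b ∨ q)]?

Sat(¬q) = {m0, m1, m4, m5}
Sat(b ∨ q) = {m2, m3, m4, m5}
AF (b ∨ q): least fixpoint, start Z0 = {m2, m3, m4, m5}, add states with every successor in Z. Already a fixed point.
Sat(AF (b ∨ q)) = {m2, m3, m4, m5}
A[¬q U AF (b ∨ q)]: least fixpoint, start Z0 = Sat(AF (b ∨ q)) = {m2, m3, m4, m5}, add states in Sat(¬q) with every successor in Z. Already a fixed point.
Sat(A[¬q U AF (b ∨ q)]) = {m2, m3, m4, m5}
|Sat(A[¬q U AF (b ∨ q)])| = |{m2, m3, m4, m5}| = 4.

4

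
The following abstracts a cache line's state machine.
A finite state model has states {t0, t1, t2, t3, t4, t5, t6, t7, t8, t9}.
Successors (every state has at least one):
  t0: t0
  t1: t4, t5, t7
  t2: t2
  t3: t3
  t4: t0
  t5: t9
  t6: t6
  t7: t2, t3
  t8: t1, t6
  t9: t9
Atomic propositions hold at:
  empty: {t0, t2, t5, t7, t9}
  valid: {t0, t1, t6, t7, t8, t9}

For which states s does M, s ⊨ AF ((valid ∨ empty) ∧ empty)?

Sat(valid ∨ empty) = {t0, t1, t2, t5, t6, t7, t8, t9}
Sat((valid ∨ empty) ∧ empty) = {t0, t2, t5, t7, t9}
AF ((valid ∨ empty) ∧ empty): least fixpoint, start Z0 = {t0, t2, t5, t7, t9}, add states with every successor in Z. Z1 = {t0, t2, t4, t5, t7, t9}; Z2 = {t0, t1, t2, t4, t5, t7, t9}; fixed.
Sat(AF ((valid ∨ empty) ∧ empty)) = {t0, t1, t2, t4, t5, t7, t9}

{t0, t1, t2, t4, t5, t7, t9}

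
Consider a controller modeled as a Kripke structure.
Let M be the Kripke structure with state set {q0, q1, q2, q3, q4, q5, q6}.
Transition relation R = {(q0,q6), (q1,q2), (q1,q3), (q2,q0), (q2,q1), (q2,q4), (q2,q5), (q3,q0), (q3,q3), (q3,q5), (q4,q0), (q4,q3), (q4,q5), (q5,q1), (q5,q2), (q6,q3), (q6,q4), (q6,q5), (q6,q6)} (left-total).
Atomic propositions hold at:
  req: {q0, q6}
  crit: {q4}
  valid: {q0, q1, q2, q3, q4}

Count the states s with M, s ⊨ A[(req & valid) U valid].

5

Sat(req & valid) = {q0}
A[(req & valid) U valid]: least fixpoint, start Z0 = Sat(valid) = {q0, q1, q2, q3, q4}, add states in Sat(req & valid) with every successor in Z. Already a fixed point.
Sat(A[(req & valid) U valid]) = {q0, q1, q2, q3, q4}
|Sat(A[(req & valid) U valid])| = |{q0, q1, q2, q3, q4}| = 5.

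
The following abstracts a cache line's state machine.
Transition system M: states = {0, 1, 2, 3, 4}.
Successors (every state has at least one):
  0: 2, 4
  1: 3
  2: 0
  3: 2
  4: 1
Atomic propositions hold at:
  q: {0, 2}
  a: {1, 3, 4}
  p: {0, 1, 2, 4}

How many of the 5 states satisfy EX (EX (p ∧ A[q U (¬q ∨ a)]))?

Sat(¬q) = {1, 3, 4}
Sat(¬q ∨ a) = {1, 3, 4}
A[q U (¬q ∨ a)]: least fixpoint, start Z0 = Sat((¬q ∨ a)) = {1, 3, 4}, add states in Sat(q) with every successor in Z. Already a fixed point.
Sat(A[q U (¬q ∨ a)]) = {1, 3, 4}
Sat(p ∧ A[q U (¬q ∨ a)]) = {1, 4}
Sat(EX (p ∧ A[q U (¬q ∨ a)])) = {s : some successor in {1, 4}} = {0, 4}
Sat(EX (EX (p ∧ A[q U (¬q ∨ a)]))) = {s : some successor in {0, 4}} = {0, 2}
|Sat(EX (EX (p ∧ A[q U (¬q ∨ a)])))| = |{0, 2}| = 2.

2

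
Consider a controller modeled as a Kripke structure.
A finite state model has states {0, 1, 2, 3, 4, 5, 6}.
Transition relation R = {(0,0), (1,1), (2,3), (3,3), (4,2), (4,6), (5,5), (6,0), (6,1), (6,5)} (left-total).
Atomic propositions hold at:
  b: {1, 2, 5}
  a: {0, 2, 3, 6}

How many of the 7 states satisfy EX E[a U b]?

4

E[a U b]: least fixpoint, start Z0 = Sat(b) = {1, 2, 5}, add states in Sat(a) with some successor in Z. Z1 = {1, 2, 5, 6}; fixed.
Sat(E[a U b]) = {1, 2, 5, 6}
Sat(EX E[a U b]) = {s : some successor in {1, 2, 5, 6}} = {1, 4, 5, 6}
|Sat(EX E[a U b])| = |{1, 4, 5, 6}| = 4.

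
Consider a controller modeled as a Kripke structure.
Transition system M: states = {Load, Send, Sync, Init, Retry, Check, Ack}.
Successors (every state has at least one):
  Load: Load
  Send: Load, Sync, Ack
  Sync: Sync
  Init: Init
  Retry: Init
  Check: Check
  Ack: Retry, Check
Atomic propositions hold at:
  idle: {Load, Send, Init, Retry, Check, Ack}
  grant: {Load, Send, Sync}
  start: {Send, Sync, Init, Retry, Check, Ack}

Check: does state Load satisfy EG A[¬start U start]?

No

Sat(¬start) = {Load}
A[¬start U start]: least fixpoint, start Z0 = Sat(start) = {Send, Sync, Init, Retry, Check, Ack}, add states in Sat(¬start) with every successor in Z. Already a fixed point.
Sat(A[¬start U start]) = {Send, Sync, Init, Retry, Check, Ack}
EG A[¬start U start]: greatest fixpoint, start Z0 = {Send, Sync, Init, Retry, Check, Ack}, keep only states in Sat with some successor in Z. Already a fixed point.
Sat(EG A[¬start U start]) = {Send, Sync, Init, Retry, Check, Ack}
Load ∉ Sat(EG A[¬start U start]) = {Send, Sync, Init, Retry, Check, Ack}, so the formula does not hold at Load.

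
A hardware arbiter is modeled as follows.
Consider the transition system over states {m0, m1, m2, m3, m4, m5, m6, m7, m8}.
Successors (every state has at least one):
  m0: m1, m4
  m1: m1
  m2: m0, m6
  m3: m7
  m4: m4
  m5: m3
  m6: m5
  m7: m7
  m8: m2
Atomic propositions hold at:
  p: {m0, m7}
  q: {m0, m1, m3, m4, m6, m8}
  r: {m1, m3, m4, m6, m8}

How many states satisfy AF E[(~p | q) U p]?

7

Sat(~p) = {m1, m2, m3, m4, m5, m6, m8}
Sat(~p | q) = {m0, m1, m2, m3, m4, m5, m6, m8}
E[(~p | q) U p]: least fixpoint, start Z0 = Sat(p) = {m0, m7}, add states in Sat(~p | q) with some successor in Z. Z1 = {m0, m2, m3, m7}; Z2 = {m0, m2, m3, m5, m7, m8}; Z3 = {m0, m2, m3, m5, m6, m7, m8}; fixed.
Sat(E[(~p | q) U p]) = {m0, m2, m3, m5, m6, m7, m8}
AF E[(~p | q) U p]: least fixpoint, start Z0 = {m0, m2, m3, m5, m6, m7, m8}, add states with every successor in Z. Already a fixed point.
Sat(AF E[(~p | q) U p]) = {m0, m2, m3, m5, m6, m7, m8}
|Sat(AF E[(~p | q) U p])| = |{m0, m2, m3, m5, m6, m7, m8}| = 7.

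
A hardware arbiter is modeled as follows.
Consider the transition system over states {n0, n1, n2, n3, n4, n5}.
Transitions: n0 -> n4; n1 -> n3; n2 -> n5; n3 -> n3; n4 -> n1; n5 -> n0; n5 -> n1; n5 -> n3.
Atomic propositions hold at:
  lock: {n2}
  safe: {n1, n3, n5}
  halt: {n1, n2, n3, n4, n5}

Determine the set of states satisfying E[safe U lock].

{n2}

E[safe U lock]: least fixpoint, start Z0 = Sat(lock) = {n2}, add states in Sat(safe) with some successor in Z. Already a fixed point.
Sat(E[safe U lock]) = {n2}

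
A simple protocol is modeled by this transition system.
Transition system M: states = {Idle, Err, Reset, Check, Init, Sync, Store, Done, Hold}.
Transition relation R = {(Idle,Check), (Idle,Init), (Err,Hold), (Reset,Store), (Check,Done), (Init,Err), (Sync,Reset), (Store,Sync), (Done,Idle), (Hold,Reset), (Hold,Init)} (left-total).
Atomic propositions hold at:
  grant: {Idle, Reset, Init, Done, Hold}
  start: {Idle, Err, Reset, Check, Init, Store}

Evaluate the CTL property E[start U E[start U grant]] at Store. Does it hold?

E[start U grant]: least fixpoint, start Z0 = Sat(grant) = {Idle, Reset, Init, Done, Hold}, add states in Sat(start) with some successor in Z. Z1 = {Idle, Err, Reset, Check, Init, Done, Hold}; fixed.
Sat(E[start U grant]) = {Idle, Err, Reset, Check, Init, Done, Hold}
E[start U E[start U grant]]: least fixpoint, start Z0 = Sat(E[start U grant]) = {Idle, Err, Reset, Check, Init, Done, Hold}, add states in Sat(start) with some successor in Z. Already a fixed point.
Sat(E[start U E[start U grant]]) = {Idle, Err, Reset, Check, Init, Done, Hold}
Store ∉ Sat(E[start U E[start U grant]]) = {Idle, Err, Reset, Check, Init, Done, Hold}, so the formula does not hold at Store.

No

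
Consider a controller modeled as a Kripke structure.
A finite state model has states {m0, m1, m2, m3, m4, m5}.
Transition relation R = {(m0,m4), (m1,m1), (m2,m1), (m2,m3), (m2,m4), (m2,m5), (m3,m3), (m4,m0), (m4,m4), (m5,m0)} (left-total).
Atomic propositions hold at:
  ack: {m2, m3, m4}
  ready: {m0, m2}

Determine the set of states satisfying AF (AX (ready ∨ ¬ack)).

{m1, m5}

Sat(¬ack) = {m0, m1, m5}
Sat(ready ∨ ¬ack) = {m0, m1, m2, m5}
Sat(AX (ready ∨ ¬ack)) = {s : every successor in {m0, m1, m2, m5}} = {m1, m5}
AF (AX (ready ∨ ¬ack)): least fixpoint, start Z0 = {m1, m5}, add states with every successor in Z. Already a fixed point.
Sat(AF (AX (ready ∨ ¬ack))) = {m1, m5}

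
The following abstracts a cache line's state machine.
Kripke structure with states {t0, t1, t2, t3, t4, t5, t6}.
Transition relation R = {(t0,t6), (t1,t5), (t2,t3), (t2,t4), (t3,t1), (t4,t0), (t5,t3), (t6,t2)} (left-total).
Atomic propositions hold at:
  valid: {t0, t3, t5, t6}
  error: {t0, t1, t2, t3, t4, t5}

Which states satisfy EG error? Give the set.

{t1, t2, t3, t5}

EG error: greatest fixpoint, start Z0 = {t0, t1, t2, t3, t4, t5}, keep only states in Sat with some successor in Z. Z1 = {t1, t2, t3, t4, t5}; Z2 = {t1, t2, t3, t5}; fixed.
Sat(EG error) = {t1, t2, t3, t5}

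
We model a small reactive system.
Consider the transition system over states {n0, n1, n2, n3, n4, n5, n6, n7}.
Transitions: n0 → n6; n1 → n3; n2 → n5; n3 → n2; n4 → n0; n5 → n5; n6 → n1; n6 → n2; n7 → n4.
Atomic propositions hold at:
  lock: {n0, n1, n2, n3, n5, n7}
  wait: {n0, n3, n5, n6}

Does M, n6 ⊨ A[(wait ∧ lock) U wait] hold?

Yes

Sat(wait ∧ lock) = {n0, n3, n5}
A[(wait ∧ lock) U wait]: least fixpoint, start Z0 = Sat(wait) = {n0, n3, n5, n6}, add states in Sat(wait ∧ lock) with every successor in Z. Already a fixed point.
Sat(A[(wait ∧ lock) U wait]) = {n0, n3, n5, n6}
n6 ∈ Sat(A[(wait ∧ lock) U wait]) = {n0, n3, n5, n6}, so the formula holds at n6.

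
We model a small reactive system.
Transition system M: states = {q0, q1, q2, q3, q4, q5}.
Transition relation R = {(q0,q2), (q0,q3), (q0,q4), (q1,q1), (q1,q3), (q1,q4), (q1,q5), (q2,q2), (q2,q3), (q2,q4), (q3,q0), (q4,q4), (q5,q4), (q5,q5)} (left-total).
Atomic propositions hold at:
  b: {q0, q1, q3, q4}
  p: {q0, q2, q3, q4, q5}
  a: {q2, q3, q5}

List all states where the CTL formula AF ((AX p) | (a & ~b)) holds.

{q0, q2, q3, q4, q5}

Sat(AX p) = {s : every successor in {q0, q2, q3, q4, q5}} = {q0, q2, q3, q4, q5}
Sat(~b) = {q2, q5}
Sat(a & ~b) = {q2, q5}
Sat((AX p) | (a & ~b)) = {q0, q2, q3, q4, q5}
AF ((AX p) | (a & ~b)): least fixpoint, start Z0 = {q0, q2, q3, q4, q5}, add states with every successor in Z. Already a fixed point.
Sat(AF ((AX p) | (a & ~b))) = {q0, q2, q3, q4, q5}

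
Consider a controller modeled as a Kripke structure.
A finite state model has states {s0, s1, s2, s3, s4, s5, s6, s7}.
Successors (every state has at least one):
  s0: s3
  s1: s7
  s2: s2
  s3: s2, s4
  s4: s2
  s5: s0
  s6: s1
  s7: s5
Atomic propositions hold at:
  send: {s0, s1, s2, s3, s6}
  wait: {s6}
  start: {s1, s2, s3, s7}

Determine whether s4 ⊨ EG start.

EG start: greatest fixpoint, start Z0 = {s1, s2, s3, s7}, keep only states in Sat with some successor in Z. Z1 = {s1, s2, s3}; Z2 = {s2, s3}; fixed.
Sat(EG start) = {s2, s3}
s4 ∉ Sat(EG start) = {s2, s3}, so the formula does not hold at s4.

No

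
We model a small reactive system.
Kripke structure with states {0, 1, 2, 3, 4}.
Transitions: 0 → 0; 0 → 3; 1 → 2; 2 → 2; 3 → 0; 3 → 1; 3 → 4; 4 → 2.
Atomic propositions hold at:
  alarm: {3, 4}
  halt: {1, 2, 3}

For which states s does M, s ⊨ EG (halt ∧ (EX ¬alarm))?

{1, 2, 3}

Sat(¬alarm) = {0, 1, 2}
Sat(EX ¬alarm) = {s : some successor in {0, 1, 2}} = {0, 1, 2, 3, 4}
Sat(halt ∧ (EX ¬alarm)) = {1, 2, 3}
EG (halt ∧ (EX ¬alarm)): greatest fixpoint, start Z0 = {1, 2, 3}, keep only states in Sat with some successor in Z. Already a fixed point.
Sat(EG (halt ∧ (EX ¬alarm))) = {1, 2, 3}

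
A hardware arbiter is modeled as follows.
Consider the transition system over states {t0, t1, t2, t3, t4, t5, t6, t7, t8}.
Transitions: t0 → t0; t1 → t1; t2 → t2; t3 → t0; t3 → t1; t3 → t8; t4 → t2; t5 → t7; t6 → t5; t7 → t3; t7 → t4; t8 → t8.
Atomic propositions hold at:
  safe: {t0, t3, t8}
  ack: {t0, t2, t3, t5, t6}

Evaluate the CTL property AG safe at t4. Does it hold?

No

AG safe: greatest fixpoint, start Z0 = {t0, t3, t8}, keep only states in Sat with every successor in Z. Z1 = {t0, t8}; fixed.
Sat(AG safe) = {t0, t8}
t4 ∉ Sat(AG safe) = {t0, t8}, so the formula does not hold at t4.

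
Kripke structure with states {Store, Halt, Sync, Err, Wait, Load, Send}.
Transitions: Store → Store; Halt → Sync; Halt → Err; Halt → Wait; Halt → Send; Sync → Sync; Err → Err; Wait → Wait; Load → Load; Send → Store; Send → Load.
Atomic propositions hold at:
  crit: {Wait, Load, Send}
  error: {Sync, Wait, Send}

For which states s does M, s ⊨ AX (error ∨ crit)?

Sat(error ∨ crit) = {Sync, Wait, Load, Send}
Sat(AX (error ∨ crit)) = {s : every successor in {Sync, Wait, Load, Send}} = {Sync, Wait, Load}

{Sync, Wait, Load}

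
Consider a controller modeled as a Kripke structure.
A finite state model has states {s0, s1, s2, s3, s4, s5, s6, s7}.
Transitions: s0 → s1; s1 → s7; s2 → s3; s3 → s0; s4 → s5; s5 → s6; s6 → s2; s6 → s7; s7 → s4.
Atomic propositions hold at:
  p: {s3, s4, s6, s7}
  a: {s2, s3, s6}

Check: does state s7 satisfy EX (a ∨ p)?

Sat(a ∨ p) = {s2, s3, s4, s6, s7}
Sat(EX (a ∨ p)) = {s : some successor in {s2, s3, s4, s6, s7}} = {s1, s2, s5, s6, s7}
s7 ∈ Sat(EX (a ∨ p)) = {s1, s2, s5, s6, s7}, so the formula holds at s7.

Yes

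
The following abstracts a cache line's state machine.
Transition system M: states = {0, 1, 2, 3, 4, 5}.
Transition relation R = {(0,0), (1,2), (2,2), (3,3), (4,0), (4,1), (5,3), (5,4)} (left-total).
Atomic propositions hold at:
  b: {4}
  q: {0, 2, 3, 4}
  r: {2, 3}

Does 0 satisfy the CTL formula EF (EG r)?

No

EG r: greatest fixpoint, start Z0 = {2, 3}, keep only states in Sat with some successor in Z. Already a fixed point.
Sat(EG r) = {2, 3}
EF (EG r): least fixpoint, start Z0 = {2, 3}, add states with some successor in Z. Z1 = {1, 2, 3, 5}; Z2 = {1, 2, 3, 4, 5}; fixed.
Sat(EF (EG r)) = {1, 2, 3, 4, 5}
0 ∉ Sat(EF (EG r)) = {1, 2, 3, 4, 5}, so the formula does not hold at 0.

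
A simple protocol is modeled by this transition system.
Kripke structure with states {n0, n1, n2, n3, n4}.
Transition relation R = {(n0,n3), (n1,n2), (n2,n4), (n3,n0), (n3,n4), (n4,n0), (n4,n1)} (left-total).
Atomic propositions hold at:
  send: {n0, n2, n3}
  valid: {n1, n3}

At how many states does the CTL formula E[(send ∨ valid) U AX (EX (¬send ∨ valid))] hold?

Sat(send ∨ valid) = {n0, n1, n2, n3}
Sat(¬send) = {n1, n4}
Sat(¬send ∨ valid) = {n1, n3, n4}
Sat(EX (¬send ∨ valid)) = {s : some successor in {n1, n3, n4}} = {n0, n2, n3, n4}
Sat(AX (EX (¬send ∨ valid))) = {s : every successor in {n0, n2, n3, n4}} = {n0, n1, n2, n3}
E[(send ∨ valid) U AX (EX (¬send ∨ valid))]: least fixpoint, start Z0 = Sat(AX (EX (¬send ∨ valid))) = {n0, n1, n2, n3}, add states in Sat(send ∨ valid) with some successor in Z. Already a fixed point.
Sat(E[(send ∨ valid) U AX (EX (¬send ∨ valid))]) = {n0, n1, n2, n3}
|Sat(E[(send ∨ valid) U AX (EX (¬send ∨ valid))])| = |{n0, n1, n2, n3}| = 4.

4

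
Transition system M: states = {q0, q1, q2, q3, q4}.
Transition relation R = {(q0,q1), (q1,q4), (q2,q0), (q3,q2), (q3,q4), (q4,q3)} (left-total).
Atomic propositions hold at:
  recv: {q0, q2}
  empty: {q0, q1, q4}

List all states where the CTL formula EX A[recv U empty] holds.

A[recv U empty]: least fixpoint, start Z0 = Sat(empty) = {q0, q1, q4}, add states in Sat(recv) with every successor in Z. Z1 = {q0, q1, q2, q4}; fixed.
Sat(A[recv U empty]) = {q0, q1, q2, q4}
Sat(EX A[recv U empty]) = {s : some successor in {q0, q1, q2, q4}} = {q0, q1, q2, q3}

{q0, q1, q2, q3}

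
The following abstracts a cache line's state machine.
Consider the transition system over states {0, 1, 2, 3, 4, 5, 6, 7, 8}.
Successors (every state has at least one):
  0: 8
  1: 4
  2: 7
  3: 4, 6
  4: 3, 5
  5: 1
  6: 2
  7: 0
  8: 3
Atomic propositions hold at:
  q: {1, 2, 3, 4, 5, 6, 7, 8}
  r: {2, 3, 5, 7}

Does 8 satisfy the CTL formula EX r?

Yes

Sat(EX r) = {s : some successor in {2, 3, 5, 7}} = {2, 4, 6, 8}
8 ∈ Sat(EX r) = {2, 4, 6, 8}, so the formula holds at 8.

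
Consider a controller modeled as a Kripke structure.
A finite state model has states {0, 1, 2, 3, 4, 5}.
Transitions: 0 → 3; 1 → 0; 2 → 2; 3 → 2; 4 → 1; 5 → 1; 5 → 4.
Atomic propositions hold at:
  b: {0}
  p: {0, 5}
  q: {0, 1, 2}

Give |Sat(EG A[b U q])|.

1

A[b U q]: least fixpoint, start Z0 = Sat(q) = {0, 1, 2}, add states in Sat(b) with every successor in Z. Already a fixed point.
Sat(A[b U q]) = {0, 1, 2}
EG A[b U q]: greatest fixpoint, start Z0 = {0, 1, 2}, keep only states in Sat with some successor in Z. Z1 = {1, 2}; Z2 = {2}; fixed.
Sat(EG A[b U q]) = {2}
|Sat(EG A[b U q])| = |{2}| = 1.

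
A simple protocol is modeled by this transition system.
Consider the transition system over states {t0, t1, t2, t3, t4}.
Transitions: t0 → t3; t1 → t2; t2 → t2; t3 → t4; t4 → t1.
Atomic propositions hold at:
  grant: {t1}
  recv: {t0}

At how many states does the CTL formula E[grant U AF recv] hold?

1

AF recv: least fixpoint, start Z0 = {t0}, add states with every successor in Z. Already a fixed point.
Sat(AF recv) = {t0}
E[grant U AF recv]: least fixpoint, start Z0 = Sat(AF recv) = {t0}, add states in Sat(grant) with some successor in Z. Already a fixed point.
Sat(E[grant U AF recv]) = {t0}
|Sat(E[grant U AF recv])| = |{t0}| = 1.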